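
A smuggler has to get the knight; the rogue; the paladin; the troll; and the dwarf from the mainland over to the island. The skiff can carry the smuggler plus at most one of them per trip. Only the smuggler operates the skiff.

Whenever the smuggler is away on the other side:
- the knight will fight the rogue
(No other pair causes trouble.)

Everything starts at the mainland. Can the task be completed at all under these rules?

1. Smuggler goes to the island with the knight.  [the mainland: the dwarf, the paladin, the rogue, the troll | the island: the knight]
2. Smuggler goes back to the mainland alone.  [the mainland: the dwarf, the paladin, the rogue, the troll | the island: the knight]
3. Smuggler goes to the island with the paladin.  [the mainland: the dwarf, the rogue, the troll | the island: the knight, the paladin]
4. Smuggler goes back to the mainland alone.  [the mainland: the dwarf, the rogue, the troll | the island: the knight, the paladin]
5. Smuggler goes to the island with the troll.  [the mainland: the dwarf, the rogue | the island: the knight, the paladin, the troll]
6. Smuggler goes back to the mainland alone.  [the mainland: the dwarf, the rogue | the island: the knight, the paladin, the troll]
7. Smuggler goes to the island with the dwarf.  [the mainland: the rogue | the island: the dwarf, the knight, the paladin, the troll]
8. Smuggler goes back to the mainland alone.  [the mainland: the rogue | the island: the dwarf, the knight, the paladin, the troll]
9. Smuggler goes to the island with the rogue.  [the mainland: — | the island: the dwarf, the knight, the paladin, the rogue, the troll]

Yes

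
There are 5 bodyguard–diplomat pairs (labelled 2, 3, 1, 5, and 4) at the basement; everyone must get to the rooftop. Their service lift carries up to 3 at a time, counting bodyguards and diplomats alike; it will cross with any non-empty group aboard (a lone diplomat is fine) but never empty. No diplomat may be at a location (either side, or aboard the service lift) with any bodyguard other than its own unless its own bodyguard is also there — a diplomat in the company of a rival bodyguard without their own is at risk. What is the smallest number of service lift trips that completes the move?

11

Counting alone: each trip to the rooftop takes at most 3 across and each return brings at least 1 back, so after t trips out (and t−1 returns) at most 3t − (t−1) of the 10 are across; that first reaches 10 at t = 5, so at least 9 crossings are needed.
The safety rule pushes this higher. Following every safe sequence of crossings, the most of the 10 that can be at the rooftop as the service lift arrives there on crossing 9 is 9 — never all 10.
So no plan with fewer than 11 crossings exists, and this one achieves 11:
1. bodyguard 2 and diplomat 2 cross → the rooftop.
2. bodyguard 2 crosses ← the basement.
3. diplomat 1, diplomat 3, and diplomat 5 cross → the rooftop.
4. diplomat 2 crosses ← the basement.
5. bodyguard 1, bodyguard 3, and bodyguard 5 cross → the rooftop.
6. bodyguard 3 and diplomat 3 cross ← the basement.
7. bodyguard 2, bodyguard 3, and bodyguard 4 cross → the rooftop.
8. diplomat 1 crosses ← the basement.
9. diplomat 2 and diplomat 3 cross → the rooftop.
10. diplomat 2 crosses ← the basement.
11. diplomat 1, diplomat 2, and diplomat 4 cross → the rooftop.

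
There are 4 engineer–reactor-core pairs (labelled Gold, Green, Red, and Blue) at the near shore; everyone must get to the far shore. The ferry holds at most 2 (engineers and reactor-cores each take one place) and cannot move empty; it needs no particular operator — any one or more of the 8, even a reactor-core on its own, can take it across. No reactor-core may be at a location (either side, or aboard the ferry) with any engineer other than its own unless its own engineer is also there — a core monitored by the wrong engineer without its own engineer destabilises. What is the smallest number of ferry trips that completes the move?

Following every safe sequence of crossings from the start, the most of the 8 that can be at the far shore as the ferry arrives there on crossings 1, 3, 5 is 2, 3, 4 respectively; the best ever achieved is 4 of 8.
From crossing 7 on, no configuration arises that was not already reachable earlier: only 44 distinct safe configurations (who is on which side, and where the ferry is) can ever be reached, none of them has everyone across, and every continuation just revisits them. So no valid plan exists.

impossible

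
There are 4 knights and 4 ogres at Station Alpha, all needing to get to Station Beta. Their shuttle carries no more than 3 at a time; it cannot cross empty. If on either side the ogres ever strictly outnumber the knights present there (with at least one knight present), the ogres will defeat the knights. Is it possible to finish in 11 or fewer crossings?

Yes — this plan uses 9 crossings (≤ 11):
1. 2 ogres → Station Beta.  (Station Alpha: 4K 2O; Station Beta: 0K 2O)
2. 1 ogre ← Station Alpha.  (Station Alpha: 4K 3O; Station Beta: 0K 1O)
3. 3 ogres → Station Beta.  (Station Alpha: 4K 0O; Station Beta: 0K 4O)
4. 1 ogre ← Station Alpha.  (Station Alpha: 4K 1O; Station Beta: 0K 3O)
5. 3 knights → Station Beta.  (Station Alpha: 1K 1O; Station Beta: 3K 3O)
6. 1 knight and 1 ogre ← Station Alpha.  (Station Alpha: 2K 2O; Station Beta: 2K 2O)
7. 2 knights → Station Beta.  (Station Alpha: 0K 2O; Station Beta: 4K 2O)
8. 1 ogre ← Station Alpha.  (Station Alpha: 0K 3O; Station Beta: 4K 1O)
9. 3 ogres → Station Beta.  (Station Alpha: 0K 0O; Station Beta: 4K 4O)

Yes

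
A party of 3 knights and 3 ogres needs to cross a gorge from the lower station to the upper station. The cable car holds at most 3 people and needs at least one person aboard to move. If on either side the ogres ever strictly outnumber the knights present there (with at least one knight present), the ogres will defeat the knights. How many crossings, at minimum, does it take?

Counting alone: each trip to the upper station takes at most 3 across and each return brings at least 1 back, so after t trips out (and t−1 returns) at most 3t − (t−1) of the 6 are across; that first reaches 6 at t = 3, so at least 5 crossings are needed.
The plan below uses exactly 5 crossings, so it is optimal:
1. 2 ogres → the upper station.  (the lower station: 3K 1O; the upper station: 0K 2O)
2. 1 ogre ← the lower station.  (the lower station: 3K 2O; the upper station: 0K 1O)
3. 3 knights → the upper station.  (the lower station: 0K 2O; the upper station: 3K 1O)
4. 1 ogre ← the lower station.  (the lower station: 0K 3O; the upper station: 3K 0O)
5. 3 ogres → the upper station.  (the lower station: 0K 0O; the upper station: 3K 3O)

5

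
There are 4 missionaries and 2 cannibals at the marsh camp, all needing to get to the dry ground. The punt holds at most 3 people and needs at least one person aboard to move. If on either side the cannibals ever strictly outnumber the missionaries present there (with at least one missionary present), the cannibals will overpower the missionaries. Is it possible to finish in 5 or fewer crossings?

Yes — this plan uses 5 crossings (≤ 5):
1. 2 cannibals → the dry ground.  (the marsh camp: 4M 0C; the dry ground: 0M 2C)
2. 1 cannibal ← the marsh camp.  (the marsh camp: 4M 1C; the dry ground: 0M 1C)
3. 2 missionaries and 1 cannibal → the dry ground.  (the marsh camp: 2M 0C; the dry ground: 2M 2C)
4. 1 cannibal ← the marsh camp.  (the marsh camp: 2M 1C; the dry ground: 2M 1C)
5. 2 missionaries and 1 cannibal → the dry ground.  (the marsh camp: 0M 0C; the dry ground: 4M 2C)

Yes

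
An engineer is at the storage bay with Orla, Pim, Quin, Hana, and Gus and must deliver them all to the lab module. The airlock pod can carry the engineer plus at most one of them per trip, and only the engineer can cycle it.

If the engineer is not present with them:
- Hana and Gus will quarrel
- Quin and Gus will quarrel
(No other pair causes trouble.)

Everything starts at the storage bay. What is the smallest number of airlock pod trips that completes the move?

11

Counting alone: the engineer can take at most 1 across per trip to the lab module, so moving all 5 needs at least 5 loaded trips out, with a return between consecutive ones — at least 9 crossings.
The safety rule pushes this higher. Following every safe sequence of crossings, the most of the 5 that can be at the lab module as the airlock pod arrives there on crossing 9 is 4 — never all 5.
So no plan with fewer than 11 crossings exists, and this one achieves 11:
1. Engineer goes to the lab module with Gus.  [the storage bay: Hana, Orla, Pim, Quin | the lab module: Gus]
2. Engineer goes back to the storage bay alone.  [the storage bay: Hana, Orla, Pim, Quin | the lab module: Gus]
3. Engineer goes to the lab module with Orla.  [the storage bay: Hana, Pim, Quin | the lab module: Gus, Orla]
4. Engineer goes back to the storage bay alone.  [the storage bay: Hana, Pim, Quin | the lab module: Gus, Orla]
5. Engineer goes to the lab module with Pim.  [the storage bay: Hana, Quin | the lab module: Gus, Orla, Pim]
6. Engineer goes back to the storage bay alone.  [the storage bay: Hana, Quin | the lab module: Gus, Orla, Pim]
7. Engineer goes to the lab module with Quin.  [the storage bay: Hana | the lab module: Gus, Orla, Pim, Quin]
8. Engineer goes back to the storage bay with Gus.  [the storage bay: Gus, Hana | the lab module: Orla, Pim, Quin]
9. Engineer goes to the lab module with Hana.  [the storage bay: Gus | the lab module: Hana, Orla, Pim, Quin]
10. Engineer goes back to the storage bay alone.  [the storage bay: Gus | the lab module: Hana, Orla, Pim, Quin]
11. Engineer goes to the lab module with Gus.  [the storage bay: — | the lab module: Gus, Hana, Orla, Pim, Quin]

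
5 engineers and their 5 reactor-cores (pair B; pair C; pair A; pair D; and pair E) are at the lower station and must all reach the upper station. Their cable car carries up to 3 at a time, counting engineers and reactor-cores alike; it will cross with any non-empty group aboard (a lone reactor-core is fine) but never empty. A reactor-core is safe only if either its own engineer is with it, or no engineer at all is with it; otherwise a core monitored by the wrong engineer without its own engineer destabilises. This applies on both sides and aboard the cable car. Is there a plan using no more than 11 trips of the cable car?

Yes — this plan uses 11 crossings (≤ 11):
1. engineer B and reactor-core B cross → the upper station.
2. engineer B crosses ← the lower station.
3. reactor-core A, reactor-core C, and reactor-core D cross → the upper station.
4. reactor-core B crosses ← the lower station.
5. engineer A, engineer C, and engineer D cross → the upper station.
6. engineer C and reactor-core C cross ← the lower station.
7. engineer B, engineer C, and engineer E cross → the upper station.
8. reactor-core A crosses ← the lower station.
9. reactor-core B and reactor-core C cross → the upper station.
10. reactor-core B crosses ← the lower station.
11. reactor-core A, reactor-core B, and reactor-core E cross → the upper station.

Yes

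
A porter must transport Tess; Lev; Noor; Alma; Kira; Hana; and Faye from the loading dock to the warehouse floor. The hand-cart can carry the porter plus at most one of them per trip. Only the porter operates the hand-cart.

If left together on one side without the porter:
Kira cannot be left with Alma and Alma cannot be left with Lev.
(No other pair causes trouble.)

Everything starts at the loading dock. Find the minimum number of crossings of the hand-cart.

Counting alone: the porter can take at most 1 across per trip to the warehouse floor, so moving all 7 needs at least 7 loaded trips out, with a return between consecutive ones — at least 13 crossings.
The safety rule pushes this higher. Following every safe sequence of crossings, the most of the 7 that can be at the warehouse floor as the hand-cart arrives there on crossing 13 is 6 — never all 7.
So no plan with fewer than 15 crossings exists, and this one achieves 15:
1. Porter goes to the warehouse floor with Alma.
2. Porter goes back to the loading dock alone.
3. Porter goes to the warehouse floor with Tess.
4. Porter goes back to the loading dock alone.
5. Porter goes to the warehouse floor with Lev.
6. Porter goes back to the loading dock with Alma.
7. Porter goes to the warehouse floor with Kira.
8. Porter goes back to the loading dock alone.
9. Porter goes to the warehouse floor with Noor.
10. Porter goes back to the loading dock alone.
11. Porter goes to the warehouse floor with Hana.
12. Porter goes back to the loading dock alone.
13. Porter goes to the warehouse floor with Faye.
14. Porter goes back to the loading dock alone.
15. Porter goes to the warehouse floor with Alma.

15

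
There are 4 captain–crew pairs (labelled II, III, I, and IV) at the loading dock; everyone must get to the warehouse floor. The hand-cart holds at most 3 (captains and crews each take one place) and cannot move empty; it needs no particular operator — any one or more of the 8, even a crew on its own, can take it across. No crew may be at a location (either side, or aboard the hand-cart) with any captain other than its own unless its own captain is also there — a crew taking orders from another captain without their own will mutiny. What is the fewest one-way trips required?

Counting alone: each trip to the warehouse floor takes at most 3 across and each return brings at least 1 back, so after t trips out (and t−1 returns) at most 3t − (t−1) of the 8 are across; that first reaches 8 at t = 4, so at least 7 crossings are needed.
The safety rule pushes this higher. Following every safe sequence of crossings, the most of the 8 that can be at the warehouse floor as the hand-cart arrives there on crossing 7 is 7 — never all 8.
So no plan with fewer than 9 crossings exists, and this one achieves 9:
1. captain II and crew II cross → the warehouse floor.
2. captain II crosses ← the loading dock.
3. captain II, captain III, and crew III cross → the warehouse floor.
4. captain II and crew II cross ← the loading dock.
5. captain I, captain II, and captain IV cross → the warehouse floor.
6. crew III crosses ← the loading dock.
7. crew II and crew III cross → the warehouse floor.
8. crew II crosses ← the loading dock.
9. crew I, crew II, and crew IV cross → the warehouse floor.

9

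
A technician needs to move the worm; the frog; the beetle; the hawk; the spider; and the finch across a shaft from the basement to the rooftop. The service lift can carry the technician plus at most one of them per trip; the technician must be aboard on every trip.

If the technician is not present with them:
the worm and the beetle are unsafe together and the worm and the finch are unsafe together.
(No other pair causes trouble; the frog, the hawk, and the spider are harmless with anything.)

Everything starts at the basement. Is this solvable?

1. Technician goes to the rooftop with the worm.  [the basement: the beetle, the finch, the frog, the hawk, the spider | the rooftop: the worm]
2. Technician goes back to the basement alone.  [the basement: the beetle, the finch, the frog, the hawk, the spider | the rooftop: the worm]
3. Technician goes to the rooftop with the frog.  [the basement: the beetle, the finch, the hawk, the spider | the rooftop: the frog, the worm]
4. Technician goes back to the basement alone.  [the basement: the beetle, the finch, the hawk, the spider | the rooftop: the frog, the worm]
5. Technician goes to the rooftop with the beetle.  [the basement: the finch, the hawk, the spider | the rooftop: the beetle, the frog, the worm]
6. Technician goes back to the basement with the worm.  [the basement: the finch, the hawk, the spider, the worm | the rooftop: the beetle, the frog]
7. Technician goes to the rooftop with the finch.  [the basement: the hawk, the spider, the worm | the rooftop: the beetle, the finch, the frog]
8. Technician goes back to the basement alone.  [the basement: the hawk, the spider, the worm | the rooftop: the beetle, the finch, the frog]
9. Technician goes to the rooftop with the hawk.  [the basement: the spider, the worm | the rooftop: the beetle, the finch, the frog, the hawk]
10. Technician goes back to the basement alone.  [the basement: the spider, the worm | the rooftop: the beetle, the finch, the frog, the hawk]
11. Technician goes to the rooftop with the spider.  [the basement: the worm | the rooftop: the beetle, the finch, the frog, the hawk, the spider]
12. Technician goes back to the basement alone.  [the basement: the worm | the rooftop: the beetle, the finch, the frog, the hawk, the spider]
13. Technician goes to the rooftop with the worm.  [the basement: — | the rooftop: the beetle, the finch, the frog, the hawk, the spider, the worm]

Yes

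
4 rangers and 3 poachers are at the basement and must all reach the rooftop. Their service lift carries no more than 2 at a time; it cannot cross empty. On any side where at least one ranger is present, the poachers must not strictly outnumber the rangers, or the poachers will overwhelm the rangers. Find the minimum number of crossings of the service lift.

Counting alone: each trip to the rooftop takes at most 2 across and each return brings at least 1 back, so after t trips out (and t−1 returns) at most 2t − (t−1) of the 7 are across; that first reaches 7 at t = 6, so at least 11 crossings are needed.
The plan below uses exactly 11 crossings, so it is optimal:
1. 2 poachers → the rooftop.  (the basement: 4R 1P; the rooftop: 0R 2P)
2. 1 poacher ← the basement.  (the basement: 4R 2P; the rooftop: 0R 1P)
3. 2 poachers → the rooftop.  (the basement: 4R 0P; the rooftop: 0R 3P)
4. 1 poacher ← the basement.  (the basement: 4R 1P; the rooftop: 0R 2P)
5. 2 rangers → the rooftop.  (the basement: 2R 1P; the rooftop: 2R 2P)
6. 1 poacher ← the basement.  (the basement: 2R 2P; the rooftop: 2R 1P)
7. 1 ranger and 1 poacher → the rooftop.  (the basement: 1R 1P; the rooftop: 3R 2P)
8. 1 ranger ← the basement.  (the basement: 2R 1P; the rooftop: 2R 2P)
9. 1 ranger and 1 poacher → the rooftop.  (the basement: 1R 0P; the rooftop: 3R 3P)
10. 1 poacher ← the basement.  (the basement: 1R 1P; the rooftop: 3R 2P)
11. 1 ranger and 1 poacher → the rooftop.  (the basement: 0R 0P; the rooftop: 4R 3P)

11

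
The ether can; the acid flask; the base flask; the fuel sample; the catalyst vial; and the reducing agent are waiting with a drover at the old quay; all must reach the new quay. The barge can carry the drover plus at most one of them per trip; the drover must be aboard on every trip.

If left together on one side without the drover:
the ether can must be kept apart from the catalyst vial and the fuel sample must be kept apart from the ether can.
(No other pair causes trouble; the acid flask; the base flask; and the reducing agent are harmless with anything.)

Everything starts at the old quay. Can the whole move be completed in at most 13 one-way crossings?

Yes

Yes — this plan uses 13 crossings (≤ 13):
1. Drover goes to the new quay with the ether can.  [the old quay: the acid flask, the base flask, the catalyst vial, the fuel sample, the reducing agent | the new quay: the ether can]
2. Drover goes back to the old quay alone.  [the old quay: the acid flask, the base flask, the catalyst vial, the fuel sample, the reducing agent | the new quay: the ether can]
3. Drover goes to the new quay with the acid flask.  [the old quay: the base flask, the catalyst vial, the fuel sample, the reducing agent | the new quay: the acid flask, the ether can]
4. Drover goes back to the old quay alone.  [the old quay: the base flask, the catalyst vial, the fuel sample, the reducing agent | the new quay: the acid flask, the ether can]
5. Drover goes to the new quay with the base flask.  [the old quay: the catalyst vial, the fuel sample, the reducing agent | the new quay: the acid flask, the base flask, the ether can]
6. Drover goes back to the old quay alone.  [the old quay: the catalyst vial, the fuel sample, the reducing agent | the new quay: the acid flask, the base flask, the ether can]
7. Drover goes to the new quay with the fuel sample.  [the old quay: the catalyst vial, the reducing agent | the new quay: the acid flask, the base flask, the ether can, the fuel sample]
8. Drover goes back to the old quay with the ether can.  [the old quay: the catalyst vial, the ether can, the reducing agent | the new quay: the acid flask, the base flask, the fuel sample]
9. Drover goes to the new quay with the catalyst vial.  [the old quay: the ether can, the reducing agent | the new quay: the acid flask, the base flask, the catalyst vial, the fuel sample]
10. Drover goes back to the old quay alone.  [the old quay: the ether can, the reducing agent | the new quay: the acid flask, the base flask, the catalyst vial, the fuel sample]
11. Drover goes to the new quay with the reducing agent.  [the old quay: the ether can | the new quay: the acid flask, the base flask, the catalyst vial, the fuel sample, the reducing agent]
12. Drover goes back to the old quay alone.  [the old quay: the ether can | the new quay: the acid flask, the base flask, the catalyst vial, the fuel sample, the reducing agent]
13. Drover goes to the new quay with the ether can.  [the old quay: — | the new quay: the acid flask, the base flask, the catalyst vial, the ether can, the fuel sample, the reducing agent]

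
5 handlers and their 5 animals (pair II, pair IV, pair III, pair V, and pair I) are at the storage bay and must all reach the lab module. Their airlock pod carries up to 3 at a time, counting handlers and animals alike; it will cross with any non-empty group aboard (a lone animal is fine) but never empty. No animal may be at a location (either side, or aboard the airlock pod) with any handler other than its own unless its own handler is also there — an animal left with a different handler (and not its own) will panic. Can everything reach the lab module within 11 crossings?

Yes

Yes — this plan uses 11 crossings (≤ 11):
1. animal II and handler II cross → the lab module.
2. handler II crosses ← the storage bay.
3. animal III, animal IV, and animal V cross → the lab module.
4. animal II crosses ← the storage bay.
5. handler III, handler IV, and handler V cross → the lab module.
6. animal IV and handler IV cross ← the storage bay.
7. handler I, handler II, and handler IV cross → the lab module.
8. animal III crosses ← the storage bay.
9. animal II and animal IV cross → the lab module.
10. animal II crosses ← the storage bay.
11. animal I, animal II, and animal III cross → the lab module.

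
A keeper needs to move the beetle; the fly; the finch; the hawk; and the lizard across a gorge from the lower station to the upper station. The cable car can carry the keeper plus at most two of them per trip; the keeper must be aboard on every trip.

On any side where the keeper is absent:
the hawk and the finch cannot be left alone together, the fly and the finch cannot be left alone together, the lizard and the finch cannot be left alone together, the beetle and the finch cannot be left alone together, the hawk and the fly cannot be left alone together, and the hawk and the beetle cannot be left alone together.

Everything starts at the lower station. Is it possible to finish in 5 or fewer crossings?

Counting alone: the keeper can take at most 2 across per trip to the upper station, so moving all 5 needs at least 3 loaded trips out, with a return between consecutive ones — at least 5 crossings.
The safety rule pushes this higher. Following every safe sequence of crossings, the most of the 5 that can be at the upper station as the cable car arrives there on crossing 5 is 4 — never all 5.
So the move cannot be finished within 5 crossings. (The shortest complete plan takes 7:)
1. Keeper goes to the upper station with the finch and the hawk.  [the lower station: the beetle, the fly, the lizard | the upper station: the finch, the hawk]
2. Keeper goes back to the lower station with the finch.  [the lower station: the beetle, the finch, the fly, the lizard | the upper station: the hawk]
3. Keeper goes to the upper station with the finch and the lizard.  [the lower station: the beetle, the fly | the upper station: the finch, the hawk, the lizard]
4. Keeper goes back to the lower station with the finch.  [the lower station: the beetle, the finch, the fly | the upper station: the hawk, the lizard]
5. Keeper goes to the upper station with the beetle and the fly.  [the lower station: the finch | the upper station: the beetle, the fly, the hawk, the lizard]
6. Keeper goes back to the lower station with the hawk.  [the lower station: the finch, the hawk | the upper station: the beetle, the fly, the lizard]
7. Keeper goes to the upper station with the finch and the hawk.  [the lower station: — | the upper station: the beetle, the finch, the fly, the hawk, the lizard]

No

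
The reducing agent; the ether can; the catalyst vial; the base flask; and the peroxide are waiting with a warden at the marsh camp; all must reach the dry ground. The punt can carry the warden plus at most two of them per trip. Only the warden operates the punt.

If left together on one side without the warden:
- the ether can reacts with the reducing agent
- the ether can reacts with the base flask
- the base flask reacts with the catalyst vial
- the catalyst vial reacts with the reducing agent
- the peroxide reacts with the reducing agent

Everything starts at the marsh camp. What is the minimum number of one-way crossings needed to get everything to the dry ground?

Counting alone: the warden can take at most 2 across per trip to the dry ground, so moving all 5 needs at least 3 loaded trips out, with a return between consecutive ones — at least 5 crossings.
The safety rule pushes this higher. Following every safe sequence of crossings, the most of the 5 that can be at the dry ground as the punt arrives there on crossing 5 is 4 — never all 5.
So no plan with fewer than 7 crossings exists, and this one achieves 7:
1. Warden goes to the dry ground with the base flask and the reducing agent.  [the marsh camp: the catalyst vial, the ether can, the peroxide | the dry ground: the base flask, the reducing agent]
2. Warden goes back to the marsh camp alone.  [the marsh camp: the catalyst vial, the ether can, the peroxide | the dry ground: the base flask, the reducing agent]
3. Warden goes to the dry ground with the ether can.  [the marsh camp: the catalyst vial, the peroxide | the dry ground: the base flask, the ether can, the reducing agent]
4. Warden goes back to the marsh camp with the base flask and the reducing agent.  [the marsh camp: the base flask, the catalyst vial, the peroxide, the reducing agent | the dry ground: the ether can]
5. Warden goes to the dry ground with the catalyst vial and the peroxide.  [the marsh camp: the base flask, the reducing agent | the dry ground: the catalyst vial, the ether can, the peroxide]
6. Warden goes back to the marsh camp alone.  [the marsh camp: the base flask, the reducing agent | the dry ground: the catalyst vial, the ether can, the peroxide]
7. Warden goes to the dry ground with the base flask and the reducing agent.  [the marsh camp: — | the dry ground: the base flask, the catalyst vial, the ether can, the peroxide, the reducing agent]

7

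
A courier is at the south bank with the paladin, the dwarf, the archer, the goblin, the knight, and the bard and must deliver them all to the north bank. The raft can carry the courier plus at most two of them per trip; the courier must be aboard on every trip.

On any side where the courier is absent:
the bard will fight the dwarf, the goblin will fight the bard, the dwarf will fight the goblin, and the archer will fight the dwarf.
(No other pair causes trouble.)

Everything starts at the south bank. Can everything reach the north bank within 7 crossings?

No

Counting alone: the courier can take at most 2 across per trip to the north bank, so moving all 6 needs at least 3 loaded trips out, with a return between consecutive ones — at least 5 crossings.
The safety rule pushes this higher. Following every safe sequence of crossings, the most of the 6 that can be at the north bank as the raft arrives there on crossings 5, 7 is 4, 5 respectively — never all 6.
So the move cannot be finished within 7 crossings. (The shortest complete plan takes 9:)
1. Courier goes to the north bank with the dwarf and the goblin.  [the south bank: the archer, the bard, the knight, the paladin | the north bank: the dwarf, the goblin]
2. Courier goes back to the south bank with the dwarf.  [the south bank: the archer, the bard, the dwarf, the knight, the paladin | the north bank: the goblin]
3. Courier goes to the north bank with the dwarf and the paladin.  [the south bank: the archer, the bard, the knight | the north bank: the dwarf, the goblin, the paladin]
4. Courier goes back to the south bank with the dwarf.  [the south bank: the archer, the bard, the dwarf, the knight | the north bank: the goblin, the paladin]
5. Courier goes to the north bank with the archer and the dwarf.  [the south bank: the bard, the knight | the north bank: the archer, the dwarf, the goblin, the paladin]
6. Courier goes back to the south bank with the dwarf.  [the south bank: the bard, the dwarf, the knight | the north bank: the archer, the goblin, the paladin]
7. Courier goes to the north bank with the dwarf and the knight.  [the south bank: the bard | the north bank: the archer, the dwarf, the goblin, the knight, the paladin]
8. Courier goes back to the south bank with the dwarf.  [the south bank: the bard, the dwarf | the north bank: the archer, the goblin, the knight, the paladin]
9. Courier goes to the north bank with the bard and the dwarf.  [the south bank: — | the north bank: the archer, the bard, the dwarf, the goblin, the knight, the paladin]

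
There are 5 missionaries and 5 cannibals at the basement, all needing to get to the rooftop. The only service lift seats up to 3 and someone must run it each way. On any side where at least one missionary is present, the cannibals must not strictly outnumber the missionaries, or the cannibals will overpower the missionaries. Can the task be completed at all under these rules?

1. 2 cannibals → the rooftop.  (the basement: 5M 3C; the rooftop: 0M 2C)
2. 1 cannibal ← the basement.  (the basement: 5M 4C; the rooftop: 0M 1C)
3. 3 cannibals → the rooftop.  (the basement: 5M 1C; the rooftop: 0M 4C)
4. 1 cannibal ← the basement.  (the basement: 5M 2C; the rooftop: 0M 3C)
5. 3 missionaries → the rooftop.  (the basement: 2M 2C; the rooftop: 3M 3C)
6. 1 missionary and 1 cannibal ← the basement.  (the basement: 3M 3C; the rooftop: 2M 2C)
7. 3 missionaries → the rooftop.  (the basement: 0M 3C; the rooftop: 5M 2C)
8. 1 cannibal ← the basement.  (the basement: 0M 4C; the rooftop: 5M 1C)
9. 2 cannibals → the rooftop.  (the basement: 0M 2C; the rooftop: 5M 3C)
10. 1 cannibal ← the basement.  (the basement: 0M 3C; the rooftop: 5M 2C)
11. 3 cannibals → the rooftop.  (the basement: 0M 0C; the rooftop: 5M 5C)

Yes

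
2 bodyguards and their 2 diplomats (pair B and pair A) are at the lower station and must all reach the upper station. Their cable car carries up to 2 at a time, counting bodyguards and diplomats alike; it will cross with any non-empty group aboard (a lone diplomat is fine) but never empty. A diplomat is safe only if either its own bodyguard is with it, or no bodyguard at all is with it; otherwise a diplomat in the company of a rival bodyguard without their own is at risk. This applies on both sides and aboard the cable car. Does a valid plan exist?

Yes

1. bodyguard B and diplomat B cross → the upper station.
2. bodyguard B crosses ← the lower station.
3. bodyguard A and bodyguard B cross → the upper station.
4. bodyguard A crosses ← the lower station.
5. bodyguard A and diplomat A cross → the upper station.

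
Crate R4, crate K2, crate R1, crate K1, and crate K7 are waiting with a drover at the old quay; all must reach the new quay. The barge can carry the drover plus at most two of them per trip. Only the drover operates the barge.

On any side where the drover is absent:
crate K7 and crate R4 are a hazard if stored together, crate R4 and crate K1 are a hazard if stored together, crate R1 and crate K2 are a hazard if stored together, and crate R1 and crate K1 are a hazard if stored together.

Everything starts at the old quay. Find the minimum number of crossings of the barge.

7

Counting alone: the drover can take at most 2 across per trip to the new quay, so moving all 5 needs at least 3 loaded trips out, with a return between consecutive ones — at least 5 crossings.
The safety rule pushes this higher. Following every safe sequence of crossings, the most of the 5 that can be at the new quay as the barge arrives there on crossing 5 is 4 — never all 5.
So no plan with fewer than 7 crossings exists, and this one achieves 7:
1. Drover goes to the new quay with crate R1 and crate R4.  [the old quay: crate K1, crate K2, crate K7 | the new quay: crate R1, crate R4]
2. Drover goes back to the old quay alone.  [the old quay: crate K1, crate K2, crate K7 | the new quay: crate R1, crate R4]
3. Drover goes to the new quay with crate K2.  [the old quay: crate K1, crate K7 | the new quay: crate K2, crate R1, crate R4]
4. Drover goes back to the old quay with crate R1.  [the old quay: crate K1, crate K7, crate R1 | the new quay: crate K2, crate R4]
5. Drover goes to the new quay with crate K1 and crate K7.  [the old quay: crate R1 | the new quay: crate K1, crate K2, crate K7, crate R4]
6. Drover goes back to the old quay with crate R4.  [the old quay: crate R1, crate R4 | the new quay: crate K1, crate K2, crate K7]
7. Drover goes to the new quay with crate R1 and crate R4.  [the old quay: — | the new quay: crate K1, crate K2, crate K7, crate R1, crate R4]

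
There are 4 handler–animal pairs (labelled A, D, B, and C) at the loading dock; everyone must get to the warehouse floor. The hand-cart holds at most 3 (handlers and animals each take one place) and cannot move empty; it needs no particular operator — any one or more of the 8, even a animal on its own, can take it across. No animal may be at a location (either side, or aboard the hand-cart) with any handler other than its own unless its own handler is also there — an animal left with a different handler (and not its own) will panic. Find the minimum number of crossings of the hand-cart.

Counting alone: each trip to the warehouse floor takes at most 3 across and each return brings at least 1 back, so after t trips out (and t−1 returns) at most 3t − (t−1) of the 8 are across; that first reaches 8 at t = 4, so at least 7 crossings are needed.
The safety rule pushes this higher. Following every safe sequence of crossings, the most of the 8 that can be at the warehouse floor as the hand-cart arrives there on crossing 7 is 7 — never all 8.
So no plan with fewer than 9 crossings exists, and this one achieves 9:
1. animal A and handler A cross → the warehouse floor.
2. handler A crosses ← the loading dock.
3. animal D, handler A, and handler D cross → the warehouse floor.
4. animal A and handler A cross ← the loading dock.
5. handler A, handler B, and handler C cross → the warehouse floor.
6. animal D crosses ← the loading dock.
7. animal A and animal D cross → the warehouse floor.
8. animal A crosses ← the loading dock.
9. animal A, animal B, and animal C cross → the warehouse floor.

9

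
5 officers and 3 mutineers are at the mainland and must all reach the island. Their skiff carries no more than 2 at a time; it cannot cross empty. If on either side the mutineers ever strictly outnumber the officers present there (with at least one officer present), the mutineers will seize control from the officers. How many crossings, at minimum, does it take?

13

Counting alone: each trip to the island takes at most 2 across and each return brings at least 1 back, so after t trips out (and t−1 returns) at most 2t − (t−1) of the 8 are across; that first reaches 8 at t = 7, so at least 13 crossings are needed.
The plan below uses exactly 13 crossings, so it is optimal:
1. 2 mutineers → the island.  (the mainland: 5O 1M; the island: 0O 2M)
2. 1 mutineer ← the mainland.  (the mainland: 5O 2M; the island: 0O 1M)
3. 2 mutineers → the island.  (the mainland: 5O 0M; the island: 0O 3M)
4. 1 mutineer ← the mainland.  (the mainland: 5O 1M; the island: 0O 2M)
5. 2 officers → the island.  (the mainland: 3O 1M; the island: 2O 2M)
6. 1 mutineer ← the mainland.  (the mainland: 3O 2M; the island: 2O 1M)
7. 1 officer and 1 mutineer → the island.  (the mainland: 2O 1M; the island: 3O 2M)
8. 1 mutineer ← the mainland.  (the mainland: 2O 2M; the island: 3O 1M)
9. 2 mutineers → the island.  (the mainland: 2O 0M; the island: 3O 3M)
10. 1 mutineer ← the mainland.  (the mainland: 2O 1M; the island: 3O 2M)
11. 1 officer and 1 mutineer → the island.  (the mainland: 1O 0M; the island: 4O 3M)
12. 1 mutineer ← the mainland.  (the mainland: 1O 1M; the island: 4O 2M)
13. 1 officer and 1 mutineer → the island.  (the mainland: 0O 0M; the island: 5O 3M)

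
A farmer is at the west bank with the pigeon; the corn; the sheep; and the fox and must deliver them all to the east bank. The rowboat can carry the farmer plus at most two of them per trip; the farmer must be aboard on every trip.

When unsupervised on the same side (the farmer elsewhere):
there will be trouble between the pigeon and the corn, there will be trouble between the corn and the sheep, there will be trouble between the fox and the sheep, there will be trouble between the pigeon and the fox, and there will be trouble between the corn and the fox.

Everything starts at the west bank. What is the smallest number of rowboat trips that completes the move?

5

Counting alone: the farmer can take at most 2 across per trip to the east bank, so moving all 4 needs at least 2 loaded trips out, with a return between consecutive ones — at least 3 crossings.
The safety rule pushes this higher. Following every safe sequence of crossings, the most of the 4 that can be at the east bank as the rowboat arrives there on crossing 3 is 3 — never all 4.
So no plan with fewer than 5 crossings exists, and this one achieves 5:
1. Farmer goes to the east bank with the corn and the fox.
2. Farmer goes back to the west bank with the corn.
3. Farmer goes to the east bank with the pigeon and the sheep.
4. Farmer goes back to the west bank with the fox.
5. Farmer goes to the east bank with the corn and the fox.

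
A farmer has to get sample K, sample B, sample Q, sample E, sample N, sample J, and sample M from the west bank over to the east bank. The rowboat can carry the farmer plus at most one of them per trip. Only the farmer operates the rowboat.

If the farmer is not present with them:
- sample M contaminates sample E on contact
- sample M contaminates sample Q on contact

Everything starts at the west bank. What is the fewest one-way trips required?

Counting alone: the farmer can take at most 1 across per trip to the east bank, so moving all 7 needs at least 7 loaded trips out, with a return between consecutive ones — at least 13 crossings.
The safety rule pushes this higher. Following every safe sequence of crossings, the most of the 7 that can be at the east bank as the rowboat arrives there on crossing 13 is 6 — never all 7.
So no plan with fewer than 15 crossings exists, and this one achieves 15:
1. Farmer goes to the east bank with sample M.  [the west bank: sample B, sample E, sample J, sample K, sample N, sample Q | the east bank: sample M]
2. Farmer goes back to the west bank alone.  [the west bank: sample B, sample E, sample J, sample K, sample N, sample Q | the east bank: sample M]
3. Farmer goes to the east bank with sample K.  [the west bank: sample B, sample E, sample J, sample N, sample Q | the east bank: sample K, sample M]
4. Farmer goes back to the west bank alone.  [the west bank: sample B, sample E, sample J, sample N, sample Q | the east bank: sample K, sample M]
5. Farmer goes to the east bank with sample B.  [the west bank: sample E, sample J, sample N, sample Q | the east bank: sample B, sample K, sample M]
6. Farmer goes back to the west bank alone.  [the west bank: sample E, sample J, sample N, sample Q | the east bank: sample B, sample K, sample M]
7. Farmer goes to the east bank with sample Q.  [the west bank: sample E, sample J, sample N | the east bank: sample B, sample K, sample M, sample Q]
8. Farmer goes back to the west bank with sample M.  [the west bank: sample E, sample J, sample M, sample N | the east bank: sample B, sample K, sample Q]
9. Farmer goes to the east bank with sample E.  [the west bank: sample J, sample M, sample N | the east bank: sample B, sample E, sample K, sample Q]
10. Farmer goes back to the west bank alone.  [the west bank: sample J, sample M, sample N | the east bank: sample B, sample E, sample K, sample Q]
11. Farmer goes to the east bank with sample N.  [the west bank: sample J, sample M | the east bank: sample B, sample E, sample K, sample N, sample Q]
12. Farmer goes back to the west bank alone.  [the west bank: sample J, sample M | the east bank: sample B, sample E, sample K, sample N, sample Q]
13. Farmer goes to the east bank with sample J.  [the west bank: sample M | the east bank: sample B, sample E, sample J, sample K, sample N, sample Q]
14. Farmer goes back to the west bank alone.  [the west bank: sample M | the east bank: sample B, sample E, sample J, sample K, sample N, sample Q]
15. Farmer goes to the east bank with sample M.  [the west bank: — | the east bank: sample B, sample E, sample J, sample K, sample M, sample N, sample Q]

15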